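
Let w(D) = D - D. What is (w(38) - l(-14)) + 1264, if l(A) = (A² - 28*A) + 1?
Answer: 675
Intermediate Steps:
w(D) = 0
l(A) = 1 + A² - 28*A
(w(38) - l(-14)) + 1264 = (0 - (1 + (-14)² - 28*(-14))) + 1264 = (0 - (1 + 196 + 392)) + 1264 = (0 - 1*589) + 1264 = (0 - 589) + 1264 = -589 + 1264 = 675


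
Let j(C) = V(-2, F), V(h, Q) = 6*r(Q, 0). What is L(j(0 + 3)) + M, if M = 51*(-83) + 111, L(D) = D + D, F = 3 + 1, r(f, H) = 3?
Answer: -4086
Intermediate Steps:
F = 4
V(h, Q) = 18 (V(h, Q) = 6*3 = 18)
j(C) = 18
L(D) = 2*D
M = -4122 (M = -4233 + 111 = -4122)
L(j(0 + 3)) + M = 2*18 - 4122 = 36 - 4122 = -4086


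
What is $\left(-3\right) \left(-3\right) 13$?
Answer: $117$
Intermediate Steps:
$\left(-3\right) \left(-3\right) 13 = 9 \cdot 13 = 117$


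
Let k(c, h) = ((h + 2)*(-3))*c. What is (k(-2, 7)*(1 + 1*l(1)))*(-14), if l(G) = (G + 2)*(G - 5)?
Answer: 8316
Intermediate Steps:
l(G) = (-5 + G)*(2 + G) (l(G) = (2 + G)*(-5 + G) = (-5 + G)*(2 + G))
k(c, h) = c*(-6 - 3*h) (k(c, h) = ((2 + h)*(-3))*c = (-6 - 3*h)*c = c*(-6 - 3*h))
(k(-2, 7)*(1 + 1*l(1)))*(-14) = ((-3*(-2)*(2 + 7))*(1 + 1*(-10 + 1² - 3*1)))*(-14) = ((-3*(-2)*9)*(1 + 1*(-10 + 1 - 3)))*(-14) = (54*(1 + 1*(-12)))*(-14) = (54*(1 - 12))*(-14) = (54*(-11))*(-14) = -594*(-14) = 8316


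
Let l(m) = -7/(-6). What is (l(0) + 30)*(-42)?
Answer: -1309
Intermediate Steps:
l(m) = 7/6 (l(m) = -7*(-⅙) = 7/6)
(l(0) + 30)*(-42) = (7/6 + 30)*(-42) = (187/6)*(-42) = -1309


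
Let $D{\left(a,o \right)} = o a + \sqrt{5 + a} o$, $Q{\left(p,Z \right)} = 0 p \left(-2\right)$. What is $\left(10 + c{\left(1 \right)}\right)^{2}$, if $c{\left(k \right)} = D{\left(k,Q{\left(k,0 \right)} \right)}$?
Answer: $100$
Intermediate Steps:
$Q{\left(p,Z \right)} = 0$ ($Q{\left(p,Z \right)} = 0 \left(-2\right) = 0$)
$D{\left(a,o \right)} = a o + o \sqrt{5 + a}$
$c{\left(k \right)} = 0$ ($c{\left(k \right)} = 0 \left(k + \sqrt{5 + k}\right) = 0$)
$\left(10 + c{\left(1 \right)}\right)^{2} = \left(10 + 0\right)^{2} = 10^{2} = 100$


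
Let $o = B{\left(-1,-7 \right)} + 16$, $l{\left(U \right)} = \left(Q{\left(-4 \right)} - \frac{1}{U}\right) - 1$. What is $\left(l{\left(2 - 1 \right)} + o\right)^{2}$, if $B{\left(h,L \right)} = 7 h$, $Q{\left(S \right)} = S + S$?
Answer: $1$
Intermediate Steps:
$Q{\left(S \right)} = 2 S$
$l{\left(U \right)} = -9 - \frac{1}{U}$ ($l{\left(U \right)} = \left(2 \left(-4\right) - \frac{1}{U}\right) - 1 = \left(-8 - \frac{1}{U}\right) - 1 = -9 - \frac{1}{U}$)
$o = 9$ ($o = 7 \left(-1\right) + 16 = -7 + 16 = 9$)
$\left(l{\left(2 - 1 \right)} + o\right)^{2} = \left(\left(-9 - \frac{1}{2 - 1}\right) + 9\right)^{2} = \left(\left(-9 - 1^{-1}\right) + 9\right)^{2} = \left(\left(-9 - 1\right) + 9\right)^{2} = \left(-10 + 9\right)^{2} = \left(-1\right)^{2} = 1$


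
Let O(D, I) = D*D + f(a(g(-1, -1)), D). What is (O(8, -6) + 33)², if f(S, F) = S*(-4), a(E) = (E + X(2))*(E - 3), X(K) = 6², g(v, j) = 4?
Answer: 3969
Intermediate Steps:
X(K) = 36
a(E) = (-3 + E)*(36 + E) (a(E) = (E + 36)*(E - 3) = (36 + E)*(-3 + E) = (-3 + E)*(36 + E))
f(S, F) = -4*S
O(D, I) = -160 + D² (O(D, I) = D*D - 4*(-108 + 4² + 33*4) = D² - 4*(-108 + 16 + 132) = D² - 4*40 = D² - 160 = -160 + D²)
(O(8, -6) + 33)² = ((-160 + 8²) + 33)² = ((-160 + 64) + 33)² = (-96 + 33)² = (-63)² = 3969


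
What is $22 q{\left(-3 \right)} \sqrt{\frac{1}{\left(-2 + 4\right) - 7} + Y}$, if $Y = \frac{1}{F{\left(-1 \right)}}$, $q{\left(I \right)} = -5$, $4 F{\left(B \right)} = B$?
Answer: $- 22 i \sqrt{105} \approx - 225.43 i$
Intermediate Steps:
$F{\left(B \right)} = \frac{B}{4}$
$Y = -4$ ($Y = \frac{1}{\frac{1}{4} \left(-1\right)} = \frac{1}{- \frac{1}{4}} = -4$)
$22 q{\left(-3 \right)} \sqrt{\frac{1}{\left(-2 + 4\right) - 7} + Y} = 22 \left(-5\right) \sqrt{\frac{1}{\left(-2 + 4\right) - 7} - 4} = - 110 \sqrt{\frac{1}{2 - 7} - 4} = - 110 \sqrt{\frac{1}{-5} - 4} = - 110 \sqrt{- \frac{1}{5} - 4} = - 110 \sqrt{- \frac{21}{5}} = - 110 \frac{i \sqrt{105}}{5} = - 22 i \sqrt{105}$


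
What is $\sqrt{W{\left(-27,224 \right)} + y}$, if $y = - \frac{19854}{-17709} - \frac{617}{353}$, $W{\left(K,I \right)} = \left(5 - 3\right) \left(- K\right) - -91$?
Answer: $\frac{3 \sqrt{69652899406558}}{2083759} \approx 12.016$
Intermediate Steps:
$W{\left(K,I \right)} = 91 - 2 K$ ($W{\left(K,I \right)} = 2 \left(- K\right) + 91 = - 2 K + 91 = 91 - 2 K$)
$y = - \frac{1305997}{2083759}$ ($y = \left(-19854\right) \left(- \frac{1}{17709}\right) - \frac{617}{353} = \frac{6618}{5903} - \frac{617}{353} = - \frac{1305997}{2083759} \approx -0.62675$)
$\sqrt{W{\left(-27,224 \right)} + y} = \sqrt{\left(91 - -54\right) - \frac{1305997}{2083759}} = \sqrt{\left(91 + 54\right) - \frac{1305997}{2083759}} = \sqrt{145 - \frac{1305997}{2083759}} = \sqrt{\frac{300839058}{2083759}} = \frac{3 \sqrt{69652899406558}}{2083759}$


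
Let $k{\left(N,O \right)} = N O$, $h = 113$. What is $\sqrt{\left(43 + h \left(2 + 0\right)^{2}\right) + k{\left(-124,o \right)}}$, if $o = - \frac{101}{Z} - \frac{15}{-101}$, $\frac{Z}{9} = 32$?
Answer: $\frac{\sqrt{763954102}}{1212} \approx 22.805$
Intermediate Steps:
$Z = 288$ ($Z = 9 \cdot 32 = 288$)
$o = - \frac{5881}{29088}$ ($o = - \frac{101}{288} - \frac{15}{-101} = \left(-101\right) \frac{1}{288} - - \frac{15}{101} = - \frac{101}{288} + \frac{15}{101} = - \frac{5881}{29088} \approx -0.20218$)
$\sqrt{\left(43 + h \left(2 + 0\right)^{2}\right) + k{\left(-124,o \right)}} = \sqrt{\left(43 + 113 \left(2 + 0\right)^{2}\right) - - \frac{182311}{7272}} = \sqrt{\left(43 + 113 \cdot 2^{2}\right) + \frac{182311}{7272}} = \sqrt{\left(43 + 113 \cdot 4\right) + \frac{182311}{7272}} = \sqrt{\left(43 + 452\right) + \frac{182311}{7272}} = \sqrt{495 + \frac{182311}{7272}} = \sqrt{\frac{3781951}{7272}} = \frac{\sqrt{763954102}}{1212}$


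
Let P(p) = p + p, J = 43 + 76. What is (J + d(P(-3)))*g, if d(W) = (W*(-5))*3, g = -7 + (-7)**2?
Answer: 8778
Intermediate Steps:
J = 119
g = 42 (g = -7 + 49 = 42)
P(p) = 2*p
d(W) = -15*W (d(W) = -5*W*3 = -15*W)
(J + d(P(-3)))*g = (119 - 30*(-3))*42 = (119 - 15*(-6))*42 = (119 + 90)*42 = 209*42 = 8778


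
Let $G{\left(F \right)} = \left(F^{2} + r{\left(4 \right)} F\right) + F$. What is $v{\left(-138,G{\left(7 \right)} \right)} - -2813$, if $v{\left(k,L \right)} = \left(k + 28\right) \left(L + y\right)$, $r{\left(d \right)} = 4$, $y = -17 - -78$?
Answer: $-13137$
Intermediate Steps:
$y = 61$ ($y = -17 + 78 = 61$)
$G{\left(F \right)} = F^{2} + 5 F$ ($G{\left(F \right)} = \left(F^{2} + 4 F\right) + F = F^{2} + 5 F$)
$v{\left(k,L \right)} = \left(28 + k\right) \left(61 + L\right)$ ($v{\left(k,L \right)} = \left(k + 28\right) \left(L + 61\right) = \left(28 + k\right) \left(61 + L\right)$)
$v{\left(-138,G{\left(7 \right)} \right)} - -2813 = \left(1708 + 28 \cdot 7 \left(5 + 7\right) + 61 \left(-138\right) + 7 \left(5 + 7\right) \left(-138\right)\right) - -2813 = \left(1708 + 28 \cdot 7 \cdot 12 - 8418 + 7 \cdot 12 \left(-138\right)\right) + 2813 = \left(1708 + 28 \cdot 84 - 8418 + 84 \left(-138\right)\right) + 2813 = \left(1708 + 2352 - 8418 - 11592\right) + 2813 = -15950 + 2813 = -13137$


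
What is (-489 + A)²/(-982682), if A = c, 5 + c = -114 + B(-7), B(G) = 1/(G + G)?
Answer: -72471169/192605672 ≈ -0.37627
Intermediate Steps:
B(G) = 1/(2*G)
c = -1667/14 (c = -5 + (-114 + (½)/(-7)) = -5 + (-114 + (½)*(-⅐)) = -5 + (-114 - 1/14) = -5 - 1597/14 = -1667/14 ≈ -119.07)
A = -1667/14 ≈ -119.07
(-489 + A)²/(-982682) = (-489 - 1667/14)²/(-982682) = (-8513/14)²*(-1/982682) = (72471169/196)*(-1/982682) = -72471169/192605672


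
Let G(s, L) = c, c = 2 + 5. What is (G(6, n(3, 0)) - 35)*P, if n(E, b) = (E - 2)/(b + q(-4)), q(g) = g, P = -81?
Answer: 2268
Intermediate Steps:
c = 7
n(E, b) = (-2 + E)/(-4 + b) (n(E, b) = (E - 2)/(b - 4) = (-2 + E)/(-4 + b))
G(s, L) = 7
(G(6, n(3, 0)) - 35)*P = (7 - 35)*(-81) = -28*(-81) = 2268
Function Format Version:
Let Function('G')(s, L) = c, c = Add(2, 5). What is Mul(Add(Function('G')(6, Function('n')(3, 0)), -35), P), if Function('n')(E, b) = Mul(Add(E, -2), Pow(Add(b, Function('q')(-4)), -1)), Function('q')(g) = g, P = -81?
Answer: 2268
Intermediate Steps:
c = 7
Function('n')(E, b) = Mul(Pow(Add(-4, b), -1), Add(-2, E)) (Function('n')(E, b) = Mul(Add(E, -2), Pow(Add(b, -4), -1)) = Mul(Add(-2, E), Pow(Add(-4, b), -1)) = Mul(Pow(Add(-4, b), -1), Add(-2, E)))
Function('G')(s, L) = 7
Mul(Add(Function('G')(6, Function('n')(3, 0)), -35), P) = Mul(Add(7, -35), -81) = Mul(-28, -81) = 2268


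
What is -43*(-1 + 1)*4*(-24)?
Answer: 0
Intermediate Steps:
-43*(-1 + 1)*4*(-24) = -0*4*(-24) = -43*0*(-24) = 0*(-24) = 0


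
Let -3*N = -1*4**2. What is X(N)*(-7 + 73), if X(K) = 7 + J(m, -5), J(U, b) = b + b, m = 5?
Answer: -198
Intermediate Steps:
J(U, b) = 2*b
N = 16/3 (N = -(-1)*4**2/3 = -(-1)*16/3 = -1/3*(-16) = 16/3 ≈ 5.3333)
X(K) = -3 (X(K) = 7 + 2*(-5) = 7 - 10 = -3)
X(N)*(-7 + 73) = -3*(-7 + 73) = -3*66 = -198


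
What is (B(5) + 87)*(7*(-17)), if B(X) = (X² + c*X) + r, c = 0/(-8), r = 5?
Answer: -13923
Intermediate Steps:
c = 0 (c = 0*(-⅛) = 0)
B(X) = 5 + X² (B(X) = (X² + 0*X) + 5 = (X² + 0) + 5 = X² + 5 = 5 + X²)
(B(5) + 87)*(7*(-17)) = ((5 + 5²) + 87)*(7*(-17)) = ((5 + 25) + 87)*(-119) = (30 + 87)*(-119) = 117*(-119) = -13923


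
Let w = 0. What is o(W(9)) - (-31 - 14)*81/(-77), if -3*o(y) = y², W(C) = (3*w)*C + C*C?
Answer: -172044/77 ≈ -2234.3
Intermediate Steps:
W(C) = C² (W(C) = (3*0)*C + C*C = 0*C + C² = 0 + C² = C²)
o(y) = -y²/3
o(W(9)) - (-31 - 14)*81/(-77) = -(9²)²/3 - (-31 - 14)*81/(-77) = -⅓*81² - (-45)*81*(-1/77) = -⅓*6561 - (-45)*(-81)/77 = -2187 - 1*3645/77 = -2187 - 3645/77 = -172044/77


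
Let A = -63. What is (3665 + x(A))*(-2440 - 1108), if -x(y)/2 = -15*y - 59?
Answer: -6716364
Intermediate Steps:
x(y) = 118 + 30*y (x(y) = -2*(-15*y - 59) = -2*(-59 - 15*y) = 118 + 30*y)
(3665 + x(A))*(-2440 - 1108) = (3665 + (118 + 30*(-63)))*(-2440 - 1108) = (3665 + (118 - 1890))*(-3548) = (3665 - 1772)*(-3548) = 1893*(-3548) = -6716364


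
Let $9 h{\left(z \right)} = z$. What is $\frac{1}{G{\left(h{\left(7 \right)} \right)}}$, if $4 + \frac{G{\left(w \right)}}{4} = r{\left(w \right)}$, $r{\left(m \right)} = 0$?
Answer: $- \frac{1}{16} \approx -0.0625$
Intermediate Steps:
$h{\left(z \right)} = \frac{z}{9}$
$G{\left(w \right)} = -16$ ($G{\left(w \right)} = -16 + 4 \cdot 0 = -16 + 0 = -16$)
$\frac{1}{G{\left(h{\left(7 \right)} \right)}} = \frac{1}{-16} = - \frac{1}{16}$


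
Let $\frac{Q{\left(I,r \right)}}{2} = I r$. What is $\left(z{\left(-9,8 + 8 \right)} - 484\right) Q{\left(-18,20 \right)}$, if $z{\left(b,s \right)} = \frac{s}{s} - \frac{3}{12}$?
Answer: $347940$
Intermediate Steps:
$Q{\left(I,r \right)} = 2 I r$
$z{\left(b,s \right)} = \frac{3}{4}$ ($z{\left(b,s \right)} = 1 - \frac{1}{4} = \frac{3}{4}$)
$\left(z{\left(-9,8 + 8 \right)} - 484\right) Q{\left(-18,20 \right)} = \left(\frac{3}{4} - 484\right) 2 \left(-18\right) 20 = \left(- \frac{1933}{4}\right) \left(-720\right) = 347940$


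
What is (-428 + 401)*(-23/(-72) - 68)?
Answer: 14619/8 ≈ 1827.4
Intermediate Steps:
(-428 + 401)*(-23/(-72) - 68) = -27*(-23*(-1/72) - 68) = -27*(23/72 - 68) = -27*(-4873/72) = 14619/8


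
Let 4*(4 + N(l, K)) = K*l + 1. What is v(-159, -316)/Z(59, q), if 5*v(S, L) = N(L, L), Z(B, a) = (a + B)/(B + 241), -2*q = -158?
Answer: 499205/46 ≈ 10852.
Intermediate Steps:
q = 79 (q = -1/2*(-158) = 79)
Z(B, a) = (B + a)/(241 + B)
N(l, K) = -15/4 + K*l/4 (N(l, K) = -4 + (K*l + 1)/4 = -4 + (1 + K*l)/4 = -4 + (1/4 + K*l/4) = -15/4 + K*l/4)
v(S, L) = -3/4 + L**2/20 (v(S, L) = (-15/4 + L*L/4)/5 = (-15/4 + L**2/4)/5 = -3/4 + L**2/20)
v(-159, -316)/Z(59, q) = (-3/4 + (1/20)*(-316)**2)/(((59 + 79)/(241 + 59))) = (-3/4 + (1/20)*99856)/((138/300)) = (-3/4 + 24964/5)/(((1/300)*138)) = 99841/(20*(23/50)) = (99841/20)*(50/23) = 499205/46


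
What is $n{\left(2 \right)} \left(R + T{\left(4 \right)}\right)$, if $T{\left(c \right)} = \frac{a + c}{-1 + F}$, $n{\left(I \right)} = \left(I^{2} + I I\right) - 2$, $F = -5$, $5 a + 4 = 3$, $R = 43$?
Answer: $\frac{1271}{5} \approx 254.2$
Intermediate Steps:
$a = - \frac{1}{5}$ ($a = - \frac{4}{5} + \frac{1}{5} \cdot 3 = - \frac{4}{5} + \frac{3}{5} = - \frac{1}{5} \approx -0.2$)
$n{\left(I \right)} = -2 + 2 I^{2}$ ($n{\left(I \right)} = \left(I^{2} + I^{2}\right) - 2 = 2 I^{2} - 2 = -2 + 2 I^{2}$)
$T{\left(c \right)} = \frac{1}{30} - \frac{c}{6}$ ($T{\left(c \right)} = \frac{- \frac{1}{5} + c}{-1 - 5} = \frac{- \frac{1}{5} + c}{-6} = \left(- \frac{1}{5} + c\right) \left(- \frac{1}{6}\right) = \frac{1}{30} - \frac{c}{6}$)
$n{\left(2 \right)} \left(R + T{\left(4 \right)}\right) = \left(-2 + 2 \cdot 2^{2}\right) \left(43 + \left(\frac{1}{30} - \frac{2}{3}\right)\right) = \left(-2 + 2 \cdot 4\right) \left(43 + \left(\frac{1}{30} - \frac{2}{3}\right)\right) = \left(-2 + 8\right) \left(43 - \frac{19}{30}\right) = 6 \cdot \frac{1271}{30} = \frac{1271}{5}$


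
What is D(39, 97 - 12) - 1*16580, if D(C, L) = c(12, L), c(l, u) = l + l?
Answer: -16556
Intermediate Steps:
c(l, u) = 2*l
D(C, L) = 24 (D(C, L) = 2*12 = 24)
D(39, 97 - 12) - 1*16580 = 24 - 1*16580 = 24 - 16580 = -16556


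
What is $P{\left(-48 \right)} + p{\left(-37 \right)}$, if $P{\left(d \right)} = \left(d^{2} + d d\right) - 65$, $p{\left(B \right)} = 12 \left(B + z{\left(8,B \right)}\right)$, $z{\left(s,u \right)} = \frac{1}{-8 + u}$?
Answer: $\frac{61481}{15} \approx 4098.7$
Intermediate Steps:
$p{\left(B \right)} = 12 B + \frac{12}{-8 + B}$ ($p{\left(B \right)} = 12 \left(B + \frac{1}{-8 + B}\right) = 12 B + \frac{12}{-8 + B}$)
$P{\left(d \right)} = -65 + 2 d^{2}$ ($P{\left(d \right)} = \left(d^{2} + d^{2}\right) - 65 = 2 d^{2} - 65 = -65 + 2 d^{2}$)
$P{\left(-48 \right)} + p{\left(-37 \right)} = \left(-65 + 2 \left(-48\right)^{2}\right) + \frac{12 \left(1 - 37 \left(-8 - 37\right)\right)}{-8 - 37} = \left(-65 + 2 \cdot 2304\right) + \frac{12 \left(1 - -1665\right)}{-45} = \left(-65 + 4608\right) + 12 \left(- \frac{1}{45}\right) \left(1 + 1665\right) = 4543 + 12 \left(- \frac{1}{45}\right) 1666 = 4543 - \frac{6664}{15} = \frac{61481}{15}$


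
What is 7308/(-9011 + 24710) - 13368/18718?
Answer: -12178848/48975647 ≈ -0.24867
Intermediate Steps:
7308/(-9011 + 24710) - 13368/18718 = 7308/15699 - 13368*1/18718 = 7308*(1/15699) - 6684/9359 = 2436/5233 - 6684/9359 = -12178848/48975647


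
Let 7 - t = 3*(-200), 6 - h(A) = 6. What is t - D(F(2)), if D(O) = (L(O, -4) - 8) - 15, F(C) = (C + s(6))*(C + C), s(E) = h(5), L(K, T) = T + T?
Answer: 638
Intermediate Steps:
L(K, T) = 2*T
h(A) = 0 (h(A) = 6 - 1*6 = 6 - 6 = 0)
s(E) = 0
t = 607 (t = 7 - 3*(-200) = 7 - 1*(-600) = 7 + 600 = 607)
F(C) = 2*C² (F(C) = (C + 0)*(C + C) = C*(2*C) = 2*C²)
D(O) = -31 (D(O) = (2*(-4) - 8) - 15 = (-8 - 8) - 15 = -16 - 15 = -31)
t - D(F(2)) = 607 - 1*(-31) = 607 + 31 = 638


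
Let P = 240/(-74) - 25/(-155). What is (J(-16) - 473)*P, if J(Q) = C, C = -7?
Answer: 1696800/1147 ≈ 1479.3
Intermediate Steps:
J(Q) = -7
P = -3535/1147 (P = 240*(-1/74) - 25*(-1/155) = -120/37 + 5/31 = -3535/1147 ≈ -3.0820)
(J(-16) - 473)*P = (-7 - 473)*(-3535/1147) = -480*(-3535/1147) = 1696800/1147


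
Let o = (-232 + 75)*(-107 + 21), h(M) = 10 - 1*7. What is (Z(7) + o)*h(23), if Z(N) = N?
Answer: 40527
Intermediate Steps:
h(M) = 3 (h(M) = 10 - 7 = 3)
o = 13502 (o = -157*(-86) = 13502)
(Z(7) + o)*h(23) = (7 + 13502)*3 = 13509*3 = 40527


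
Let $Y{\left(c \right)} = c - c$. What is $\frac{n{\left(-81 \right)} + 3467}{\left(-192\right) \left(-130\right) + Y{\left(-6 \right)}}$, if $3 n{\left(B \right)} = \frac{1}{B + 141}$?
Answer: $\frac{624061}{4492800} \approx 0.1389$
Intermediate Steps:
$Y{\left(c \right)} = 0$
$n{\left(B \right)} = \frac{1}{3 \left(141 + B\right)}$ ($n{\left(B \right)} = \frac{1}{3 \left(B + 141\right)} = \frac{1}{3 \left(141 + B\right)}$)
$\frac{n{\left(-81 \right)} + 3467}{\left(-192\right) \left(-130\right) + Y{\left(-6 \right)}} = \frac{\frac{1}{3 \left(141 - 81\right)} + 3467}{\left(-192\right) \left(-130\right) + 0} = \frac{\frac{1}{3 \cdot 60} + 3467}{24960 + 0} = \frac{\frac{1}{3} \cdot \frac{1}{60} + 3467}{24960} = \left(\frac{1}{180} + 3467\right) \frac{1}{24960} = \frac{624061}{180} \cdot \frac{1}{24960} = \frac{624061}{4492800}$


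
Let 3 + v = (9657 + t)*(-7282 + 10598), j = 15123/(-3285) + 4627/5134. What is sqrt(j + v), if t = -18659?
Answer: I*sqrt(943395054011956568670)/5621730 ≈ 5463.6*I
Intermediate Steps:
j = -20813929/5621730 (j = 15123*(-1/3285) + 4627*(1/5134) = -5041/1095 + 4627/5134 = -20813929/5621730 ≈ -3.7024)
v = -29850635 (v = -3 + (9657 - 18659)*(-7282 + 10598) = -3 - 9002*3316 = -3 - 29850632 = -29850635)
sqrt(j + v) = sqrt(-20813929/5621730 - 29850635) = sqrt(-167812231112479/5621730) = I*sqrt(943395054011956568670)/5621730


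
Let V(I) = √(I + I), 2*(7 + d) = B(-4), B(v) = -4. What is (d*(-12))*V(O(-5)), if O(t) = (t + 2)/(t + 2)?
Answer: 108*√2 ≈ 152.74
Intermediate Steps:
d = -9 (d = -7 + (½)*(-4) = -7 - 2 = -9)
O(t) = 1 (O(t) = (2 + t)/(2 + t) = 1)
V(I) = √2*√I (V(I) = √(2*I) = √2*√I)
(d*(-12))*V(O(-5)) = (-9*(-12))*(√2*√1) = 108*(√2*1) = 108*√2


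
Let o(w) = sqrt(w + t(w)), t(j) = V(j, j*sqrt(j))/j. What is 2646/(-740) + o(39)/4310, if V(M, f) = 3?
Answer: -1323/370 + sqrt(1651)/28015 ≈ -3.5742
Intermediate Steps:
t(j) = 3/j
o(w) = sqrt(w + 3/w)
2646/(-740) + o(39)/4310 = 2646/(-740) + sqrt(39 + 3/39)/4310 = 2646*(-1/740) + sqrt(39 + 3*(1/39))*(1/4310) = -1323/370 + sqrt(39 + 1/13)*(1/4310) = -1323/370 + sqrt(508/13)*(1/4310) = -1323/370 + (2*sqrt(1651)/13)*(1/4310) = -1323/370 + sqrt(1651)/28015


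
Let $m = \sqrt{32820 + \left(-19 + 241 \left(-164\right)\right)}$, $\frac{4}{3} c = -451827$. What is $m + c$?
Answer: $- \frac{1355481}{4} + 9 i \sqrt{83} \approx -3.3887 \cdot 10^{5} + 81.994 i$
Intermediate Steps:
$c = - \frac{1355481}{4}$ ($c = \frac{3}{4} \left(-451827\right) = - \frac{1355481}{4} \approx -3.3887 \cdot 10^{5}$)
$m = 9 i \sqrt{83}$ ($m = \sqrt{32820 - 39543} = \sqrt{-6723} = 9 i \sqrt{83} \approx 81.994 i$)
$m + c = 9 i \sqrt{83} - \frac{1355481}{4} = - \frac{1355481}{4} + 9 i \sqrt{83}$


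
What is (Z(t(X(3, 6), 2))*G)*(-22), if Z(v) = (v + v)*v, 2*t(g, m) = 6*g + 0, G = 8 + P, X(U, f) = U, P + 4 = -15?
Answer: 39204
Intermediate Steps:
P = -19 (P = -4 - 15 = -19)
G = -11 (G = 8 - 19 = -11)
t(g, m) = 3*g (t(g, m) = (6*g + 0)/2 = (6*g)/2 = 3*g)
Z(v) = 2*v² (Z(v) = (2*v)*v = 2*v²)
(Z(t(X(3, 6), 2))*G)*(-22) = ((2*(3*3)²)*(-11))*(-22) = ((2*9²)*(-11))*(-22) = ((2*81)*(-11))*(-22) = (162*(-11))*(-22) = -1782*(-22) = 39204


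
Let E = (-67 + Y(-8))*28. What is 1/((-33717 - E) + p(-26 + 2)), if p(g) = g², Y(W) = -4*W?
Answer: -1/32161 ≈ -3.1094e-5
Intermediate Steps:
E = -980 (E = (-67 - 4*(-8))*28 = (-67 + 32)*28 = -35*28 = -980)
1/((-33717 - E) + p(-26 + 2)) = 1/((-33717 - 1*(-980)) + (-26 + 2)²) = 1/((-33717 + 980) + (-24)²) = 1/(-32737 + 576) = 1/(-32161) = -1/32161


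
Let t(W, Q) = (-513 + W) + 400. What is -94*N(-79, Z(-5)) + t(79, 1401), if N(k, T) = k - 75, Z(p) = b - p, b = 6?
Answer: 14442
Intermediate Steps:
Z(p) = 6 - p
N(k, T) = -75 + k
t(W, Q) = -113 + W
-94*N(-79, Z(-5)) + t(79, 1401) = -94*(-75 - 79) + (-113 + 79) = -94*(-154) - 34 = 14476 - 34 = 14442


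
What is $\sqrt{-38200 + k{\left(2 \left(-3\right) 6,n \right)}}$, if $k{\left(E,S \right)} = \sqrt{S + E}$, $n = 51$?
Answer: $\sqrt{-38200 + \sqrt{15}} \approx 195.44 i$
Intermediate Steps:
$k{\left(E,S \right)} = \sqrt{E + S}$
$\sqrt{-38200 + k{\left(2 \left(-3\right) 6,n \right)}} = \sqrt{-38200 + \sqrt{2 \left(-3\right) 6 + 51}} = \sqrt{-38200 + \sqrt{\left(-6\right) 6 + 51}} = \sqrt{-38200 + \sqrt{-36 + 51}} = \sqrt{-38200 + \sqrt{15}}$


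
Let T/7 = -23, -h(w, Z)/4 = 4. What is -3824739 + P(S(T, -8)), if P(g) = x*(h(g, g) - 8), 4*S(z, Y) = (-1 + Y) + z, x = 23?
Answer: -3825291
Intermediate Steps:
h(w, Z) = -16 (h(w, Z) = -4*4 = -16)
T = -161 (T = 7*(-23) = -161)
S(z, Y) = -1/4 + Y/4 + z/4 (S(z, Y) = ((-1 + Y) + z)/4 = (-1 + Y + z)/4 = -1/4 + Y/4 + z/4)
P(g) = -552 (P(g) = 23*(-16 - 8) = 23*(-24) = -552)
-3824739 + P(S(T, -8)) = -3824739 - 552 = -3825291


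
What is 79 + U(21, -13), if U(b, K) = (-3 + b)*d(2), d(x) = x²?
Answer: 151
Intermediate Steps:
U(b, K) = -12 + 4*b (U(b, K) = (-3 + b)*2² = (-3 + b)*4 = -12 + 4*b)
79 + U(21, -13) = 79 + (-12 + 4*21) = 79 + (-12 + 84) = 79 + 72 = 151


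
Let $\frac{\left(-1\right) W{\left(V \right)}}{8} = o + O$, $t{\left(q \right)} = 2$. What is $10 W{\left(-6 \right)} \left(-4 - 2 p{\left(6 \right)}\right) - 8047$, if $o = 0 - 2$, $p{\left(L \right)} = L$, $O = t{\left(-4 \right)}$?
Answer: $-8047$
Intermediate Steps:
$O = 2$
$o = -2$
$W{\left(V \right)} = 0$ ($W{\left(V \right)} = - 8 \left(-2 + 2\right) = \left(-8\right) 0 = 0$)
$10 W{\left(-6 \right)} \left(-4 - 2 p{\left(6 \right)}\right) - 8047 = 10 \cdot 0 \left(-4 - 12\right) - 8047 = 0 \left(-4 - 12\right) - 8047 = 0 \left(-16\right) - 8047 = 0 - 8047 = -8047$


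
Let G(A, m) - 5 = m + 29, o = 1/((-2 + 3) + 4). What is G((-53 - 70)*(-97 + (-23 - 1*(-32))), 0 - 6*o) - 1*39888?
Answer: -199276/5 ≈ -39855.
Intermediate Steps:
o = ⅕ (o = 1/(1 + 4) = 1/5 = ⅕ ≈ 0.20000)
G(A, m) = 34 + m (G(A, m) = 5 + (m + 29) = 5 + (29 + m) = 34 + m)
G((-53 - 70)*(-97 + (-23 - 1*(-32))), 0 - 6*o) - 1*39888 = (34 + (0 - 6*⅕)) - 1*39888 = (34 + (0 - 6/5)) - 39888 = (34 - 6/5) - 39888 = 164/5 - 39888 = -199276/5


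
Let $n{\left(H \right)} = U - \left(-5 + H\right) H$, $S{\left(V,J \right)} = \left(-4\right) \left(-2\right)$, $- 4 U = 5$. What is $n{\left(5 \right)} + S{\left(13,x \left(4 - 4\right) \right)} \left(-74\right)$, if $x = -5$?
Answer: $- \frac{2373}{4} \approx -593.25$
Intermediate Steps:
$U = - \frac{5}{4}$ ($U = \left(- \frac{1}{4}\right) 5 = - \frac{5}{4} \approx -1.25$)
$S{\left(V,J \right)} = 8$
$n{\left(H \right)} = - \frac{5}{4} - H \left(-5 + H\right)$ ($n{\left(H \right)} = - \frac{5}{4} - \left(-5 + H\right) H = - \frac{5}{4} - H \left(-5 + H\right)$)
$n{\left(5 \right)} + S{\left(13,x \left(4 - 4\right) \right)} \left(-74\right) = \left(- \frac{5}{4} - 5^{2} + 5 \cdot 5\right) + 8 \left(-74\right) = \left(- \frac{5}{4} - 25 + 25\right) - 592 = - \frac{5}{4} - 592 = - \frac{2373}{4}$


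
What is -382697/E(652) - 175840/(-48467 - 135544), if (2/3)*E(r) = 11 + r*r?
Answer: 27805249822/78225836265 ≈ 0.35545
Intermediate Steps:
E(r) = 33/2 + 3*r**2/2 (E(r) = 3*(11 + r*r)/2 = 3*(11 + r**2)/2 = 33/2 + 3*r**2/2)
-382697/E(652) - 175840/(-48467 - 135544) = -382697/(33/2 + (3/2)*652**2) - 175840/(-48467 - 135544) = -382697/(33/2 + (3/2)*425104) - 175840/(-184011) = -382697/(33/2 + 637656) - 175840*(-1/184011) = -382697/1275345/2 + 175840/184011 = -382697*2/1275345 + 175840/184011 = -765394/1275345 + 175840/184011 = 27805249822/78225836265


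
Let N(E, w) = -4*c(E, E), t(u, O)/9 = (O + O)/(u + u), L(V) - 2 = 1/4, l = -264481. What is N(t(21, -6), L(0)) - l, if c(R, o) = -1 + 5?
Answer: 264465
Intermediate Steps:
c(R, o) = 4
L(V) = 9/4 (L(V) = 2 + 1/4 = 2 + ¼ = 9/4)
t(u, O) = 9*O/u (t(u, O) = 9*((O + O)/(u + u)) = 9*((2*O)/((2*u))) = 9*((2*O)*(1/(2*u))) = 9*(O/u) = 9*O/u)
N(E, w) = -16 (N(E, w) = -4*4 = -16)
N(t(21, -6), L(0)) - l = -16 - 1*(-264481) = -16 + 264481 = 264465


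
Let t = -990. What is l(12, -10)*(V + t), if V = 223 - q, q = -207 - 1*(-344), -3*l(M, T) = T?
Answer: -9040/3 ≈ -3013.3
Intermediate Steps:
l(M, T) = -T/3
q = 137 (q = -207 + 344 = 137)
V = 86 (V = 223 - 1*137 = 223 - 137 = 86)
l(12, -10)*(V + t) = (-1/3*(-10))*(86 - 990) = (10/3)*(-904) = -9040/3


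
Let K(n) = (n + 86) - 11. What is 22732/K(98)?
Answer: 22732/173 ≈ 131.40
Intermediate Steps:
K(n) = 75 + n (K(n) = (86 + n) - 11 = 75 + n)
22732/K(98) = 22732/(75 + 98) = 22732/173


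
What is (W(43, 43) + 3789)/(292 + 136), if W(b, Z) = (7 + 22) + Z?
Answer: 3861/428 ≈ 9.0210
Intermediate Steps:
W(b, Z) = 29 + Z
(W(43, 43) + 3789)/(292 + 136) = ((29 + 43) + 3789)/(292 + 136) = (72 + 3789)/428 = 3861*(1/428) = 3861/428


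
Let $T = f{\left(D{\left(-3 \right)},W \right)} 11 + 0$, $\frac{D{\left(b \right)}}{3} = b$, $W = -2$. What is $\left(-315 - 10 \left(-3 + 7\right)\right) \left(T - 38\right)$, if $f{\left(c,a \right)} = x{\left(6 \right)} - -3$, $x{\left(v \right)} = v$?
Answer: $-21655$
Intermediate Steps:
$D{\left(b \right)} = 3 b$
$f{\left(c,a \right)} = 9$ ($f{\left(c,a \right)} = 6 - -3 = 6 + 3 = 9$)
$T = 99$ ($T = 9 \cdot 11 + 0 = 99 + 0 = 99$)
$\left(-315 - 10 \left(-3 + 7\right)\right) \left(T - 38\right) = \left(-315 - 10 \left(-3 + 7\right)\right) \left(99 - 38\right) = \left(-315 - 40\right) \left(99 + \left(-229 + 191\right)\right) = \left(-315 - 40\right) \left(99 - 38\right) = \left(-355\right) 61 = -21655$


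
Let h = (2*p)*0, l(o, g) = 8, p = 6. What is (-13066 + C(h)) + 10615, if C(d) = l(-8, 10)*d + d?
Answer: -2451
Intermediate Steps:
h = 0 (h = (2*6)*0 = 12*0 = 0)
C(d) = 9*d (C(d) = 8*d + d = 9*d)
(-13066 + C(h)) + 10615 = (-13066 + 9*0) + 10615 = (-13066 + 0) + 10615 = -13066 + 10615 = -2451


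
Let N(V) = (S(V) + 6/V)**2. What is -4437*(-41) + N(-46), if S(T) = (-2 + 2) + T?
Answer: 97359814/529 ≈ 1.8405e+5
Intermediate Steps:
S(T) = T (S(T) = 0 + T = T)
N(V) = (V + 6/V)**2
-4437*(-41) + N(-46) = -4437*(-41) + (6 + (-46)**2)**2/(-46)**2 = 181917 + (6 + 2116)**2/2116 = 181917 + (1/2116)*2122**2 = 181917 + (1/2116)*4502884 = 181917 + 1125721/529 = 97359814/529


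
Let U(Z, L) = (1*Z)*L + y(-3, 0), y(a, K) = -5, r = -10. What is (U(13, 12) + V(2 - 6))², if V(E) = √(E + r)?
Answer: (151 + I*√14)² ≈ 22787.0 + 1130.0*I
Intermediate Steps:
V(E) = √(-10 + E) (V(E) = √(E - 10) = √(-10 + E))
U(Z, L) = -5 + L*Z (U(Z, L) = (1*Z)*L - 5 = Z*L - 5 = L*Z - 5 = -5 + L*Z)
(U(13, 12) + V(2 - 6))² = ((-5 + 12*13) + √(-10 + (2 - 6)))² = ((-5 + 156) + √(-10 - 4))² = (151 + √(-14))² = (151 + I*√14)²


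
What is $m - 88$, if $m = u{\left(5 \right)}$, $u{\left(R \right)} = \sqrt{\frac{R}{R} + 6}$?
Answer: $-88 + \sqrt{7} \approx -85.354$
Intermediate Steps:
$u{\left(R \right)} = \sqrt{7}$ ($u{\left(R \right)} = \sqrt{1 + 6} = \sqrt{7}$)
$m = \sqrt{7} \approx 2.6458$
$m - 88 = \sqrt{7} - 88 = -88 + \sqrt{7}$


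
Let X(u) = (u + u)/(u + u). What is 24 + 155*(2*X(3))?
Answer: 334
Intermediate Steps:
X(u) = 1 (X(u) = (2*u)/((2*u)) = (2*u)*(1/(2*u)) = 1)
24 + 155*(2*X(3)) = 24 + 155*(2*1) = 24 + 155*2 = 24 + 310 = 334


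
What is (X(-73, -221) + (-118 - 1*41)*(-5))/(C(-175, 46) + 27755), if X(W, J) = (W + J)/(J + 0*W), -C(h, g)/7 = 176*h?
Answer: 175989/53781455 ≈ 0.0032723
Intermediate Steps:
C(h, g) = -1232*h
X(W, J) = (J + W)/J (X(W, J) = (J + W)/(J + 0) = (J + W)/J)
(X(-73, -221) + (-118 - 1*41)*(-5))/(C(-175, 46) + 27755) = ((-221 - 73)/(-221) + (-118 - 1*41)*(-5))/(-1232*(-175) + 27755) = (-1/221*(-294) + (-118 - 41)*(-5))/(215600 + 27755) = (294/221 - 159*(-5))/243355 = (294/221 + 795)*(1/243355) = (175989/221)*(1/243355) = 175989/53781455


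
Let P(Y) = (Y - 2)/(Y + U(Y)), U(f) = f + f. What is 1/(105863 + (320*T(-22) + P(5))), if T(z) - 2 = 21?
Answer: 5/566116 ≈ 8.8321e-6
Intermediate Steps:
U(f) = 2*f
T(z) = 23 (T(z) = 2 + 21 = 23)
P(Y) = (-2 + Y)/(3*Y) (P(Y) = (Y - 2)/(Y + 2*Y) = (-2 + Y)/((3*Y)) = (-2 + Y)*(1/(3*Y)) = (-2 + Y)/(3*Y))
1/(105863 + (320*T(-22) + P(5))) = 1/(105863 + (320*23 + (1/3)*(-2 + 5)/5)) = 1/(105863 + (7360 + (1/3)*(1/5)*3)) = 1/(105863 + (7360 + 1/5)) = 1/(105863 + 36801/5) = 1/(566116/5) = 5/566116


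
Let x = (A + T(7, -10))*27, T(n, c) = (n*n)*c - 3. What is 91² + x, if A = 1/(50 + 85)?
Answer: -25149/5 ≈ -5029.8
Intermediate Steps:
T(n, c) = -3 + c*n² (T(n, c) = n²*c - 3 = c*n² - 3 = -3 + c*n²)
A = 1/135 ≈ 0.0074074
x = -66554/5 (x = (1/135 + (-3 - 10*7²))*27 = (1/135 + (-3 - 10*49))*27 = (1/135 + (-3 - 490))*27 = (1/135 - 493)*27 = -66554/135*27 = -66554/5 ≈ -13311.)
91² + x = 91² - 66554/5 = 8281 - 66554/5 = -25149/5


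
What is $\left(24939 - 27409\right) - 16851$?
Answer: $-19321$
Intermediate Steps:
$\left(24939 - 27409\right) - 16851 = -2470 - 16851 = -19321$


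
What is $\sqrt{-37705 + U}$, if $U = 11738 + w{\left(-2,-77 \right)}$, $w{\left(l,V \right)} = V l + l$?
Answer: $i \sqrt{25815} \approx 160.67 i$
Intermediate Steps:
$w{\left(l,V \right)} = l + V l$
$U = 11890$ ($U = 11738 - 2 \left(1 - 77\right) = 11738 - -152 = 11738 + 152 = 11890$)
$\sqrt{-37705 + U} = \sqrt{-37705 + 11890} = \sqrt{-25815} = i \sqrt{25815}$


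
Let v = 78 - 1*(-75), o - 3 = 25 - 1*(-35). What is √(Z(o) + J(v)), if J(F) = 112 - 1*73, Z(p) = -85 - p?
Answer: I*√109 ≈ 10.44*I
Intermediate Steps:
o = 63 (o = 3 + (25 - 1*(-35)) = 3 + (25 + 35) = 3 + 60 = 63)
v = 153 (v = 78 + 75 = 153)
J(F) = 39 (J(F) = 112 - 73 = 39)
√(Z(o) + J(v)) = √((-85 - 1*63) + 39) = √((-85 - 63) + 39) = √(-148 + 39) = √(-109) = I*√109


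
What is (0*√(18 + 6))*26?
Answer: 0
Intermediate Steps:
(0*√(18 + 6))*26 = (0*√24)*26 = (0*(2*√6))*26 = 0*26 = 0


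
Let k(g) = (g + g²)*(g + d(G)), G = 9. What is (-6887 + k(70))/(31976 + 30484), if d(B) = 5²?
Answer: 465263/62460 ≈ 7.4490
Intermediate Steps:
d(B) = 25
k(g) = (25 + g)*(g + g²) (k(g) = (g + g²)*(g + 25) = (g + g²)*(25 + g) = (25 + g)*(g + g²))
(-6887 + k(70))/(31976 + 30484) = (-6887 + 70*(25 + 70² + 26*70))/(31976 + 30484) = (-6887 + 70*(25 + 4900 + 1820))/62460 = (-6887 + 70*6745)*(1/62460) = (-6887 + 472150)*(1/62460) = 465263*(1/62460) = 465263/62460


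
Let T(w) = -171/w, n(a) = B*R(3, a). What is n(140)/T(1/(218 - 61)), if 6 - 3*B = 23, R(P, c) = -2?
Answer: -34/80541 ≈ -0.00042215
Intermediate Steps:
B = -17/3 (B = 2 - ⅓*23 = 2 - 23/3 = -17/3 ≈ -5.6667)
n(a) = 34/3 (n(a) = -17/3*(-2) = 34/3)
n(140)/T(1/(218 - 61)) = 34/(3*((-171/(1/(218 - 61))))) = 34/(3*((-171/(1/157)))) = 34/(3*((-171/1/157))) = 34/(3*((-171*157))) = (34/3)/(-26847) = (34/3)*(-1/26847) = -34/80541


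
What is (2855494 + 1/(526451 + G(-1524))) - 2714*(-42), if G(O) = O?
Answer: 1558761277815/524927 ≈ 2.9695e+6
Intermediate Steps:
(2855494 + 1/(526451 + G(-1524))) - 2714*(-42) = (2855494 + 1/(526451 - 1524)) - 2714*(-42) = (2855494 + 1/524927) + 113988 = 1498925898939/524927 + 113988 = 1558761277815/524927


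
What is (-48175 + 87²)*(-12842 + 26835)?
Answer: -568199758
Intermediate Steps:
(-48175 + 87²)*(-12842 + 26835) = (-48175 + 7569)*13993 = -40606*13993 = -568199758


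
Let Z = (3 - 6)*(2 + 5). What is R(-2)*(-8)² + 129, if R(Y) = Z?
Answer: -1215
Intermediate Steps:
Z = -21 (Z = -3*7 = -21)
R(Y) = -21
R(-2)*(-8)² + 129 = -21*(-8)² + 129 = -21*64 + 129 = -1344 + 129 = -1215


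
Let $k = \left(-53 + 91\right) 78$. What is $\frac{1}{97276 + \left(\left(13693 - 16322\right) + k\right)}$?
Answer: $\frac{1}{97611} \approx 1.0245 \cdot 10^{-5}$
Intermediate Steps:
$k = 2964$ ($k = 38 \cdot 78 = 2964$)
$\frac{1}{97276 + \left(\left(13693 - 16322\right) + k\right)} = \frac{1}{97276 + \left(\left(13693 - 16322\right) + 2964\right)} = \frac{1}{97276 + \left(-2629 + 2964\right)} = \frac{1}{97276 + 335} = \frac{1}{97611}$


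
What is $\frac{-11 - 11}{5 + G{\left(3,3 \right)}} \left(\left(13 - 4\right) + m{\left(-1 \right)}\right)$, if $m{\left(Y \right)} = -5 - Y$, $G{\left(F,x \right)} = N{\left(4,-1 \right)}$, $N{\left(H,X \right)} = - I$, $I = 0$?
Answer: $-22$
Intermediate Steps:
$N{\left(H,X \right)} = 0$ ($N{\left(H,X \right)} = \left(-1\right) 0 = 0$)
$G{\left(F,x \right)} = 0$
$\frac{-11 - 11}{5 + G{\left(3,3 \right)}} \left(\left(13 - 4\right) + m{\left(-1 \right)}\right) = \frac{-11 - 11}{5 + 0} \left(\left(13 - 4\right) - 4\right) = - \frac{22}{5} \left(\left(13 - 4\right) + \left(-5 + 1\right)\right) = \left(-22\right) \frac{1}{5} \left(9 - 4\right) = \left(- \frac{22}{5}\right) 5 = -22$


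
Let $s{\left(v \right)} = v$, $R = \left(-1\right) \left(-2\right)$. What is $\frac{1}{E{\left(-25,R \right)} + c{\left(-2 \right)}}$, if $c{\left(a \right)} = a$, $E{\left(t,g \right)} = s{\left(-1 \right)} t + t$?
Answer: $- \frac{1}{2} \approx -0.5$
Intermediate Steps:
$R = 2$
$E{\left(t,g \right)} = 0$ ($E{\left(t,g \right)} = - t + t = 0$)
$\frac{1}{E{\left(-25,R \right)} + c{\left(-2 \right)}} = \frac{1}{0 - 2} = \frac{1}{-2} = - \frac{1}{2}$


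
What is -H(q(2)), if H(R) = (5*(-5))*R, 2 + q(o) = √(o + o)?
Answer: 0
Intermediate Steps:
q(o) = -2 + √2*√o (q(o) = -2 + √(o + o) = -2 + √(2*o) = -2 + √2*√o)
H(R) = -25*R
-H(q(2)) = -(-25)*(-2 + √2*√2) = -(-25)*(-2 + 2) = -(-25)*0 = -1*0 = 0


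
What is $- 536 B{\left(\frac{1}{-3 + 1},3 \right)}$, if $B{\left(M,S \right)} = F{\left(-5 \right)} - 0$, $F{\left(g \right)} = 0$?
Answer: $0$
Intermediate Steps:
$B{\left(M,S \right)} = 0$ ($B{\left(M,S \right)} = 0 - 0 = 0 + 0 = 0$)
$- 536 B{\left(\frac{1}{-3 + 1},3 \right)} = \left(-536\right) 0 = 0$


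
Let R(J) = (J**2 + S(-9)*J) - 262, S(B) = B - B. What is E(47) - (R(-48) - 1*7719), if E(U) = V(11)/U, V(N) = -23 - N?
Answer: 266785/47 ≈ 5676.3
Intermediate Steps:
S(B) = 0
R(J) = -262 + J**2 (R(J) = (J**2 + 0*J) - 262 = (J**2 + 0) - 262 = J**2 - 262 = -262 + J**2)
E(U) = -34/U (E(U) = (-23 - 1*11)/U = (-23 - 11)/U = -34/U)
E(47) - (R(-48) - 1*7719) = -34/47 - ((-262 + (-48)**2) - 1*7719) = -34*1/47 - ((-262 + 2304) - 7719) = -34/47 - (2042 - 7719) = -34/47 - 1*(-5677) = -34/47 + 5677 = 266785/47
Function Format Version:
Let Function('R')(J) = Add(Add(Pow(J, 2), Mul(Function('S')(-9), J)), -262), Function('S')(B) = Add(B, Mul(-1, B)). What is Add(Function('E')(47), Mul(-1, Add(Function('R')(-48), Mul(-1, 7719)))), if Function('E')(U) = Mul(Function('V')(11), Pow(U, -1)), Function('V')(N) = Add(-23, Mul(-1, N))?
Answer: Rational(266785, 47) ≈ 5676.3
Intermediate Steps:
Function('S')(B) = 0
Function('R')(J) = Add(-262, Pow(J, 2)) (Function('R')(J) = Add(Add(Pow(J, 2), Mul(0, J)), -262) = Add(Add(Pow(J, 2), 0), -262) = Add(Pow(J, 2), -262) = Add(-262, Pow(J, 2)))
Function('E')(U) = Mul(-34, Pow(U, -1)) (Function('E')(U) = Mul(Add(-23, Mul(-1, 11)), Pow(U, -1)) = Mul(Add(-23, -11), Pow(U, -1)) = Mul(-34, Pow(U, -1)))
Add(Function('E')(47), Mul(-1, Add(Function('R')(-48), Mul(-1, 7719)))) = Add(Mul(-34, Pow(47, -1)), Mul(-1, Add(Add(-262, Pow(-48, 2)), Mul(-1, 7719)))) = Add(Mul(-34, Rational(1, 47)), Mul(-1, Add(Add(-262, 2304), -7719))) = Add(Rational(-34, 47), Mul(-1, Add(2042, -7719))) = Add(Rational(-34, 47), Mul(-1, -5677)) = Add(Rational(-34, 47), 5677) = Rational(266785, 47)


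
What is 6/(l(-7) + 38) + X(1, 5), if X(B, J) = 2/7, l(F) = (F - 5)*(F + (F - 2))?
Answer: 251/805 ≈ 0.31180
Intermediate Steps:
l(F) = (-5 + F)*(-2 + 2*F) (l(F) = (-5 + F)*(F + (-2 + F)) = (-5 + F)*(-2 + 2*F))
X(B, J) = 2/7 (X(B, J) = 2*(⅐) = 2/7)
6/(l(-7) + 38) + X(1, 5) = 6/((10 - 12*(-7) + 2*(-7)²) + 38) + 2/7 = 6/((10 + 84 + 2*49) + 38) + 2/7 = 6/((10 + 84 + 98) + 38) + 2/7 = 6/(192 + 38) + 2/7 = 6/230 + 2/7 = 6*(1/230) + 2/7 = 3/115 + 2/7 = 251/805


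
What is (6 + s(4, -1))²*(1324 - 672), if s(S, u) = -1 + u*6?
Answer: 652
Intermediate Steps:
s(S, u) = -1 + 6*u
(6 + s(4, -1))²*(1324 - 672) = (6 + (-1 + 6*(-1)))²*(1324 - 672) = (6 + (-1 - 6))²*652 = (6 - 7)²*652 = (-1)²*652 = 1*652 = 652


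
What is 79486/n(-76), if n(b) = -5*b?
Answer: 39743/190 ≈ 209.17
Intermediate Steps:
79486/n(-76) = 79486/((-5*(-76))) = 79486/380 = 79486*(1/380) = 39743/190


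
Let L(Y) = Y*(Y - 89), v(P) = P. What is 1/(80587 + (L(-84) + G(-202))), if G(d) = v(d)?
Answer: 1/94917 ≈ 1.0536e-5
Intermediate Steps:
L(Y) = Y*(-89 + Y)
G(d) = d
1/(80587 + (L(-84) + G(-202))) = 1/(80587 + (-84*(-89 - 84) - 202)) = 1/(80587 + (-84*(-173) - 202)) = 1/(80587 + (14532 - 202)) = 1/(80587 + 14330) = 1/94917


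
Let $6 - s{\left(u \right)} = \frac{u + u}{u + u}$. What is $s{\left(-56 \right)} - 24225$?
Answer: $-24220$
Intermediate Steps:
$s{\left(u \right)} = 5$ ($s{\left(u \right)} = 6 - \frac{u + u}{u + u} = 6 - \frac{2 u}{2 u} = 6 - 2 u \frac{1}{2 u} = 6 - 1 = 5$)
$s{\left(-56 \right)} - 24225 = 5 - 24225 = -24220$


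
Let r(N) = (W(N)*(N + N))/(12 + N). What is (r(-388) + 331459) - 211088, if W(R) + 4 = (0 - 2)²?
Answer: 120371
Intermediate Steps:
W(R) = 0 (W(R) = -4 + (0 - 2)² = -4 + (-2)² = -4 + 4 = 0)
r(N) = 0 (r(N) = (0*(N + N))/(12 + N) = (0*(2*N))/(12 + N) = 0/(12 + N) = 0)
(r(-388) + 331459) - 211088 = (0 + 331459) - 211088 = 331459 - 211088 = 120371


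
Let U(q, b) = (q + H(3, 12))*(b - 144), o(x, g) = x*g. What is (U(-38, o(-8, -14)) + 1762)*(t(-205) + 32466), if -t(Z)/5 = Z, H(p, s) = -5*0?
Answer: 99736198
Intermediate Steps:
o(x, g) = g*x
H(p, s) = 0
t(Z) = -5*Z
U(q, b) = q*(-144 + b) (U(q, b) = (q + 0)*(b - 144) = q*(-144 + b))
(U(-38, o(-8, -14)) + 1762)*(t(-205) + 32466) = (-38*(-144 - 14*(-8)) + 1762)*(-5*(-205) + 32466) = (-38*(-144 + 112) + 1762)*(1025 + 32466) = (-38*(-32) + 1762)*33491 = (1216 + 1762)*33491 = 2978*33491 = 99736198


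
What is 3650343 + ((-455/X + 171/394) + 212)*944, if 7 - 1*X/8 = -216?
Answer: 169162463347/43931 ≈ 3.8506e+6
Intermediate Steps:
X = 1784 (X = 56 - 8*(-216) = 56 + 1728 = 1784)
3650343 + ((-455/X + 171/394) + 212)*944 = 3650343 + ((-455/1784 + 171/394) + 212)*944 = 3650343 + (62897/351448 + 212)*944 = 3650343 + (74569873/351448)*944 = 3650343 + 8799245014/43931 = 169162463347/43931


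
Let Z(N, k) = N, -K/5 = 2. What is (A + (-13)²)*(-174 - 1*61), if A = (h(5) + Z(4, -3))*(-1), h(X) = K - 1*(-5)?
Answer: -39950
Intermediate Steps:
K = -10 (K = -5*2 = -10)
h(X) = -5 (h(X) = -10 - 1*(-5) = -10 + 5 = -5)
A = 1 (A = (-5 + 4)*(-1) = -1*(-1) = 1)
(A + (-13)²)*(-174 - 1*61) = (1 + (-13)²)*(-174 - 1*61) = (1 + 169)*(-174 - 61) = 170*(-235) = -39950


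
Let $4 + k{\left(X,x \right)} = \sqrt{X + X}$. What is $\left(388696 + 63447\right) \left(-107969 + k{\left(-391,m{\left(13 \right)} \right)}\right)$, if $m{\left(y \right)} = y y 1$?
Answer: $-48819236139 + 452143 i \sqrt{782} \approx -4.8819 \cdot 10^{10} + 1.2644 \cdot 10^{7} i$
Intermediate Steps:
$m{\left(y \right)} = y^{2}$ ($m{\left(y \right)} = y^{2} \cdot 1 = y^{2}$)
$k{\left(X,x \right)} = -4 + \sqrt{2} \sqrt{X}$ ($k{\left(X,x \right)} = -4 + \sqrt{X + X} = -4 + \sqrt{2 X} = -4 + \sqrt{2} \sqrt{X}$)
$\left(388696 + 63447\right) \left(-107969 + k{\left(-391,m{\left(13 \right)} \right)}\right) = \left(388696 + 63447\right) \left(-107969 - \left(4 - \sqrt{2} \sqrt{-391}\right)\right) = 452143 \left(-107969 - \left(4 - \sqrt{2} i \sqrt{391}\right)\right) = 452143 \left(-107969 - \left(4 - i \sqrt{782}\right)\right) = 452143 \left(-107973 + i \sqrt{782}\right) = -48819236139 + 452143 i \sqrt{782}$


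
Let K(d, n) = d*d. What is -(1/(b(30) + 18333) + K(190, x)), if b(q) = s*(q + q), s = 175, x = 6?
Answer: -1040871301/28833 ≈ -36100.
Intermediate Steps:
K(d, n) = d**2
b(q) = 350*q (b(q) = 175*(q + q) = 175*(2*q) = 350*q)
-(1/(b(30) + 18333) + K(190, x)) = -(1/(350*30 + 18333) + 190**2) = -(1/(10500 + 18333) + 36100) = -(1/28833 + 36100) = -1*1040871301/28833 = -1040871301/28833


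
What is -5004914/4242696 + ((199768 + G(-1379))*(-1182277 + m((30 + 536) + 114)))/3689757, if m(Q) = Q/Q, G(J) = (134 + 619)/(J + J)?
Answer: -76768999555314792895/1199309961569916 ≈ -64011.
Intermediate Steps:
G(J) = 753/(2*J) (G(J) = 753/((2*J)) = 753*(1/(2*J)) = 753/(2*J))
m(Q) = 1
-5004914/4242696 + ((199768 + G(-1379))*(-1182277 + m((30 + 536) + 114)))/3689757 = -5004914/4242696 + ((199768 + (753/2)/(-1379))*(-1182277 + 1))/3689757 = -5004914*1/4242696 + ((199768 + (753/2)*(-1/1379))*(-1182276))*(1/3689757) = -2502457/2121348 + ((199768 - 753/2758)*(-1182276))*(1/3689757) = -2502457/2121348 + ((550959391/2758)*(-1182276))*(1/3689757) = -2502457/2121348 - 325693032476958/1379*1/3689757 = -2502457/2121348 - 36188114719662/565352767 = -76768999555314792895/1199309961569916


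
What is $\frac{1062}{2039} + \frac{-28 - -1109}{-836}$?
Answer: $- \frac{1316327}{1704604} \approx -0.77222$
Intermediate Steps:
$\frac{1062}{2039} + \frac{-28 - -1109}{-836} = 1062 \cdot \frac{1}{2039} + \left(-28 + 1109\right) \left(- \frac{1}{836}\right) = \frac{1062}{2039} + 1081 \left(- \frac{1}{836}\right) = \frac{1062}{2039} - \frac{1081}{836} = - \frac{1316327}{1704604}$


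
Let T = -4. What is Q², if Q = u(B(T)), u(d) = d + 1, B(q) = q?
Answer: 9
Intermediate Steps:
u(d) = 1 + d
Q = -3 (Q = 1 - 4 = -3)
Q² = (-3)² = 9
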